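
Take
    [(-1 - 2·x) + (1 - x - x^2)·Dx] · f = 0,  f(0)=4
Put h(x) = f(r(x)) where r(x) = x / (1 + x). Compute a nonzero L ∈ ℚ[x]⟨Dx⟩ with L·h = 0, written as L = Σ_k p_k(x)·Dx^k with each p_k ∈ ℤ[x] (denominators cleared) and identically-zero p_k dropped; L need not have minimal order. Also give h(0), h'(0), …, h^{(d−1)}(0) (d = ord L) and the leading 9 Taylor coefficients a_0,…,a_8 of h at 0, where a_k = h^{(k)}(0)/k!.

L = (1 + 3·x) + (-1 - 2·x + x^3)·Dx  (order 1).
h: a_k = 4, 4, 4, 0, 4, -4, 8, -12, 20, …
ICs: h(0) = 4.

f: a_k = 4, 4, 8, 12, 20, 32, 52, 84, 136, …
L₀ from L_f via x↦r, Dx↦r'^{-1}Dx.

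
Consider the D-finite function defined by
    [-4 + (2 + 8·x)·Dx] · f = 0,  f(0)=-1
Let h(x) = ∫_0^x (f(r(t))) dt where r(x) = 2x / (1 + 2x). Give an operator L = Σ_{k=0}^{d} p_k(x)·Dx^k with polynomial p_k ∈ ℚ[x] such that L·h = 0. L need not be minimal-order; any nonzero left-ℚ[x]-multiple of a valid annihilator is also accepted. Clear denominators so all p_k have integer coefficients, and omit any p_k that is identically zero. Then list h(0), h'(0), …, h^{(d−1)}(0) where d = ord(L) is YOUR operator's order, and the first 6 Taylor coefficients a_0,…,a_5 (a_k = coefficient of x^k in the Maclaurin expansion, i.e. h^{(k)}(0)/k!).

f: a_k = -1, -2, 2, -4, 10, -28, …
f∘r: x↦r, Dx↦Dx/r' in L_f ⇒ L₀.
Integrate: L := L₀·Dx.
L = -4·Dx + (1 + 12·x + 20·x^2)·Dx^2  (order 2).
h: a_k = 0, -1, -2, 16/3, -20, 96, …
ICs: h(0) = 0, h′(0) = -1.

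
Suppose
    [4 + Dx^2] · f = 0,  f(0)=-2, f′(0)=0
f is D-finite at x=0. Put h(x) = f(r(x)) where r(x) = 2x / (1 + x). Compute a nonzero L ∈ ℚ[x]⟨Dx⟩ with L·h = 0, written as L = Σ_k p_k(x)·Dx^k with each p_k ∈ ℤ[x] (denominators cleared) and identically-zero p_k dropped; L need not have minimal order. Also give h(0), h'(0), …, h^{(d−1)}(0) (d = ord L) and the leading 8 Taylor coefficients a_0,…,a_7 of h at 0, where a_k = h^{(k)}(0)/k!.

f: a_k = -2, 0, 4, 0, -4/3, 0, 8/45, 0, …
h₀=f(r): pull back L_f along r ⇒ L₀.
L = 16 + (2 + 6·x + 6·x^2 + 2·x^3)·Dx + (1 + 4·x + 6·x^2 + 4·x^3 + x^4)·Dx^2  (order 2).
h: a_k = -2, 0, 16, -32, 80/3, 64/3, -5488/45, 1312/5, …
ICs: h(0) = -2, h′(0) = 0.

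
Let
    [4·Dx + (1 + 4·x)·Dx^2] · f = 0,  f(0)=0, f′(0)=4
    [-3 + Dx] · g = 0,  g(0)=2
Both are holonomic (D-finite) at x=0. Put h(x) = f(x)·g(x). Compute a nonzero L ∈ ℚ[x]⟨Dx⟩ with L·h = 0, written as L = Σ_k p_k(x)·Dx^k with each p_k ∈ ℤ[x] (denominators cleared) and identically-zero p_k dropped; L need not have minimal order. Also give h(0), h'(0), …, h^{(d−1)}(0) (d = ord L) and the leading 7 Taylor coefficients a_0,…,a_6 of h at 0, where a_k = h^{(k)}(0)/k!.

f: a_k = 0, 4, -8, 64/3, -64, 1024/5, -2048/3, …
g: a_k = 2, 6, 9, 9, 27/4, 81/20, 81/40, …
f·g: L₀ = L_f ⊗_s L_g, ord ≤ 2·1.
L = (-3 + 36·x) + (-2 - 24·x)·Dx + (1 + 4·x)·Dx^2  (order 2).
h: a_k = 0, 8, 8, 92/3, -36, 863/5, -1675/3, …
ICs: h(0) = 0, h′(0) = 8.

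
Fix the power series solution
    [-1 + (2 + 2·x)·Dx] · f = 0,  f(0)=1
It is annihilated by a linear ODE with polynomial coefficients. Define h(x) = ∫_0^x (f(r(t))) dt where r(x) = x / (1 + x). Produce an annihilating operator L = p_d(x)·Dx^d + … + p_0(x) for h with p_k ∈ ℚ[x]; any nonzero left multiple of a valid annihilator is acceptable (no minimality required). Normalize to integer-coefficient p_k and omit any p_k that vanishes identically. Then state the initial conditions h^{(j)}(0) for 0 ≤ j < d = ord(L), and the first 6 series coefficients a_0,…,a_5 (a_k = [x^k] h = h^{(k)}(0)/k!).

L = -Dx + (2 + 6·x + 4·x^2)·Dx^2  (order 2).
h: a_k = 0, 1, 1/4, -5/24, 13/64, -141/640, …
ICs: h(0) = 0, h′(0) = 1.

f: a_k = 1, 1/2, -1/8, 1/16, -5/128, 7/256, …
f∘r: x↦r, Dx↦Dx/r' in L_f ⇒ L₀.
∫: right-multiply L₀ by Dx.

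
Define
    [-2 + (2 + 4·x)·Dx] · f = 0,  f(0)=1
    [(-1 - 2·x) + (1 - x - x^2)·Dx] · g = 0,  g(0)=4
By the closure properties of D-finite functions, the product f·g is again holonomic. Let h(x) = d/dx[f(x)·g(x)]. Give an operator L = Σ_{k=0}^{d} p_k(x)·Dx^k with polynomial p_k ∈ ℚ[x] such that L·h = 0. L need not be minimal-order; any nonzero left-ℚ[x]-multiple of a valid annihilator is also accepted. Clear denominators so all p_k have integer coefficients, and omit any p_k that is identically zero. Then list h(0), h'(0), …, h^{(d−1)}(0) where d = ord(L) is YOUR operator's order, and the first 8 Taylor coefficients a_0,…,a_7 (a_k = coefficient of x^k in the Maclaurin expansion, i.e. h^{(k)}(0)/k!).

L = (5 + 30·x + 45·x^2 + 30·x^3 + 15·x^4) + (-2 - 5·x + 10·x^3 + 15·x^4 + 6·x^5)·Dx  (order 1).
h: a_k = 8, 20, 60, 110, 255, 879/2, 1855/2, 6155/4, …
ICs: h(0) = 8.

f: a_k = 1, 1, -1/2, 1/2, -5/8, 7/8, -21/16, 33/16, …
g: a_k = 4, 4, 8, 12, 20, 32, 52, 84, …
f·g: L₀ = L_f ⊗_s L_g, ord ≤ 1·1.
Derive L from L₀ (diff closure).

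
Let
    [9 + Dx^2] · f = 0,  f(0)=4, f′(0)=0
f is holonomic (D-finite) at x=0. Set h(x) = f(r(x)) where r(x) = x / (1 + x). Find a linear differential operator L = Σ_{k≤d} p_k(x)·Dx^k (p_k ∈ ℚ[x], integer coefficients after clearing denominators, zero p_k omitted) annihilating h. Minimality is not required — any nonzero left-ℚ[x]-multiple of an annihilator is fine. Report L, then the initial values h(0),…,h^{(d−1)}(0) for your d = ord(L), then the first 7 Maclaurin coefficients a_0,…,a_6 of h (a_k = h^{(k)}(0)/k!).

L = 9 + (2 + 6·x + 6·x^2 + 2·x^3)·Dx + (1 + 4·x + 6·x^2 + 4·x^3 + x^4)·Dx^2  (order 2).
h: a_k = 4, 0, -18, 36, -81/2, 18, 819/20, …
ICs: h(0) = 4, h′(0) = 0.

f: a_k = 4, 0, -18, 0, 27/2, 0, -81/20, …
Change of var in L_f (x↦r) gives L₀.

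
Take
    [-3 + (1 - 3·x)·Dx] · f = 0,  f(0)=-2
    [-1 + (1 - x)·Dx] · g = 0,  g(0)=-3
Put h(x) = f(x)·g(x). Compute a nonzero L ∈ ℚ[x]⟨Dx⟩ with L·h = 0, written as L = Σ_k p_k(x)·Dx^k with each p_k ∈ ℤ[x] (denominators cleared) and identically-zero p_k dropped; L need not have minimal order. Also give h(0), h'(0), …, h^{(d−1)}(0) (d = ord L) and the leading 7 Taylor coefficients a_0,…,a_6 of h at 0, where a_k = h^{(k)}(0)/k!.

L = (-4 + 6·x) + (1 - 4·x + 3·x^2)·Dx  (order 1).
h: a_k = 6, 24, 78, 240, 726, 2184, 6558, …
ICs: h(0) = 6.

f: a_k = -2, -6, -18, -54, -162, -486, -1458, …
g: a_k = -3, -3, -3, -3, -3, -3, -3, …
Product ⇒ symmetric product L₀, ord ≤ 1.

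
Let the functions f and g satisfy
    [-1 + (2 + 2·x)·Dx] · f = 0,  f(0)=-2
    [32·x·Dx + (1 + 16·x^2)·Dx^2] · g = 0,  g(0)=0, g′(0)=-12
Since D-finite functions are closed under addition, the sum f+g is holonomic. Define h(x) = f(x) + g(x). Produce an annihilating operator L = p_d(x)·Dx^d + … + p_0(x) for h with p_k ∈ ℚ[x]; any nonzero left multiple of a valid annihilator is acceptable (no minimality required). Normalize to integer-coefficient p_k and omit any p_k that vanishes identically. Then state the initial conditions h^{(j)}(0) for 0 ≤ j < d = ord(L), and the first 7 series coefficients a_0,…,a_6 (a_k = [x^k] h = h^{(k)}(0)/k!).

L = (-64 - 160·x + 3072·x^2 + 1536·x^3)·Dx + (-131 - 256·x + 5920·x^2 + 12288·x^3 + 5376·x^4)·Dx^2 + (-2 + 126·x + 192·x^2 + 2112·x^3 + 3584·x^4 + 1536·x^5)·Dx^3  (order 3).
h: a_k = -2, -13, 1/4, 511/8, 5/64, -393251/640, 21/512, …
ICs: h(0) = -2, h′(0) = -13, h′′(0) = 1/2.

f: a_k = -2, -1, 1/4, -1/8, 5/64, -7/128, 21/512, …
g: a_k = 0, -12, 0, 64, 0, -3072/5, 0, …
f+g: L₀ = lclm(L_f,L_g), ord ≤ 1+2.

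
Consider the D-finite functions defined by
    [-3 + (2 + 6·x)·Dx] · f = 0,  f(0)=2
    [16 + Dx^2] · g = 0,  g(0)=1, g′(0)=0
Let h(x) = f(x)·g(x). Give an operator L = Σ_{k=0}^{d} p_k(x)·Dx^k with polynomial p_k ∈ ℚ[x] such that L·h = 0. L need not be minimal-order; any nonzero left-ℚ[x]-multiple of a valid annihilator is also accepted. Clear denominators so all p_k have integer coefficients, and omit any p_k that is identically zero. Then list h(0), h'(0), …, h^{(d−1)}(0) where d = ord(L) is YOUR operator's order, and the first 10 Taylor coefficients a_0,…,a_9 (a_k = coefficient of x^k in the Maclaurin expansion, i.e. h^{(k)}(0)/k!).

f: a_k = 2, 3, -9/4, 27/8, -405/64, 1701/128, -15309/512, 72171/1024, -2814669/16384, 14073345/32768, …
g: a_k = 1, 0, -8, 0, 32/3, 0, -256/45, 0, 512/315, 0, …
Sym-product of L_f,L_g gives L₀ (≤ ord 2).
L = (91 + 384·x + 576·x^2) + (-12 - 36·x)·Dx + (4 + 24·x + 36·x^2)·Dx^2  (order 2).
h: a_k = 2, 3, -73/4, -165/8, 6337/192, 2341/128, -337609/23040, -259579/15360, 82369729/5160960, -23827607/3440640, …
ICs: h(0) = 2, h′(0) = 3.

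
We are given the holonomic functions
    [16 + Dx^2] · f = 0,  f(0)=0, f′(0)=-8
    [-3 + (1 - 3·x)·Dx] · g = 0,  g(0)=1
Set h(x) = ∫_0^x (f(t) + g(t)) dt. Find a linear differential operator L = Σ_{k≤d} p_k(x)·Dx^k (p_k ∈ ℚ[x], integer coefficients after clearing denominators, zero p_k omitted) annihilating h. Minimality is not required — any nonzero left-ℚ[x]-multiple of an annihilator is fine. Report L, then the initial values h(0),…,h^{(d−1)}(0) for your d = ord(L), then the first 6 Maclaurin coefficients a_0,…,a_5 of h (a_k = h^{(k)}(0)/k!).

L = (-1680 + 2304·x - 3456·x^2)·Dx + (272 - 1584·x + 3456·x^2 - 3456·x^3)·Dx^2 + (-105 + 144·x - 216·x^2)·Dx^3 + (17 - 99·x + 216·x^2 - 216·x^3)·Dx^4  (order 4).
h: a_k = 0, 1, -5/2, 3, 145/12, 81/5, …
ICs: h(0) = 0, h′(0) = 1, h′′(0) = -5, h′′′(0) = 18.

f: a_k = 0, -8, 0, 64/3, 0, -256/15, …
g: a_k = 1, 3, 9, 27, 81, 243, …
f+g: L₀ = lclm(L_f,L_g), ord ≤ 2+1.
h=∫h₀ ⇒ L = L₀·Dx.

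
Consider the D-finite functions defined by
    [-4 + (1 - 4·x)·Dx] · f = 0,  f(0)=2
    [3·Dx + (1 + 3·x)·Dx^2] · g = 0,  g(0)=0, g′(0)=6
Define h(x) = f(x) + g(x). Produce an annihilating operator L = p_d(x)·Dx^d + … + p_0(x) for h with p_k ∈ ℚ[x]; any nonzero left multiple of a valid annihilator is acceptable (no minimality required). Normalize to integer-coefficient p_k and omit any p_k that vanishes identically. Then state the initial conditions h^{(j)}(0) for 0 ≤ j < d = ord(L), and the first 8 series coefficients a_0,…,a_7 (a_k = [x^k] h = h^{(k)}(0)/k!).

L = (432 + 288·x)·Dx + (78 + 720·x + 576·x^2)·Dx^2 + (-11 - x + 144·x^2 + 144·x^3)·Dx^3  (order 3).
h: a_k = 2, 14, 23, 146, 943/2, 10726/5, 7949, 233750/7, …
ICs: h(0) = 2, h′(0) = 14, h′′(0) = 46.

f: a_k = 2, 8, 32, 128, 512, 2048, 8192, 32768, …
g: a_k = 0, 6, -9, 18, -81/2, 486/5, -243, 4374/7, …
Weyl lclm of L_f,L_g ⇒ L₀ (ord ≤ 3).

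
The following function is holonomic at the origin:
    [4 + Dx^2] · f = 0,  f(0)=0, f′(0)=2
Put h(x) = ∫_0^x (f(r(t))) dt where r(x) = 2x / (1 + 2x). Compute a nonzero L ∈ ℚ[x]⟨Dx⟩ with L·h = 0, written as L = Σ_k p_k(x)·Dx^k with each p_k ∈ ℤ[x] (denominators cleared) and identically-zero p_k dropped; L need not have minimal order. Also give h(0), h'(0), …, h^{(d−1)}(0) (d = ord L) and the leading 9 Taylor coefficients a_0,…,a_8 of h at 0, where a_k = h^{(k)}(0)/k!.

L = 16·Dx + (4 + 24·x + 48·x^2 + 32·x^3)·Dx^2 + (1 + 8·x + 24·x^2 + 32·x^3 + 16·x^4)·Dx^3  (order 3).
h: a_k = 0, 0, 2, -8/3, 4/3, 32/5, -1376/45, 640/7, -70688/315, …
ICs: h(0) = 0, h′(0) = 0, h′′(0) = 4.

f: a_k = 0, 2, 0, -4/3, 0, 4/15, 0, -8/315, 0, …
Substitute x→r, Dx→(1/r')Dx; clear ⇒ L₀.
h=∫₀ˣh₀: take L = L₀·Dx.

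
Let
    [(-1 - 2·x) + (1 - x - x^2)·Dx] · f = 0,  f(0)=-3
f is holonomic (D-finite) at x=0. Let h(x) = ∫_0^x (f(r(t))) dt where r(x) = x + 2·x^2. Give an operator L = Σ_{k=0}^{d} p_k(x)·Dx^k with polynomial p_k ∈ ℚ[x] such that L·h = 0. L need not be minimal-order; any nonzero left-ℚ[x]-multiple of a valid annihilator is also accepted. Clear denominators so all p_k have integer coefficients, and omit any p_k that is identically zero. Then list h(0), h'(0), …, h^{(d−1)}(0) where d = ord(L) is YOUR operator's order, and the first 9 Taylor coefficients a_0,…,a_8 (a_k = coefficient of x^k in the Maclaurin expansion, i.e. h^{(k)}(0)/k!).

f: a_k = -3, -3, -6, -9, -15, -24, -39, -63, -102, …
Substitute x→r, Dx→(1/r')Dx; clear ⇒ L₀.
Integrate: L := L₀·Dx.
L = (1 + 6·x + 12·x^2 + 16·x^3)·Dx + (-1 + x + 3·x^2 + 4·x^3 + 4·x^4)·Dx^2  (order 2).
h: a_k = 0, -3, -3/2, -4, -33/4, -93/5, -42, -711/7, -1971/8, …
ICs: h(0) = 0, h′(0) = -3.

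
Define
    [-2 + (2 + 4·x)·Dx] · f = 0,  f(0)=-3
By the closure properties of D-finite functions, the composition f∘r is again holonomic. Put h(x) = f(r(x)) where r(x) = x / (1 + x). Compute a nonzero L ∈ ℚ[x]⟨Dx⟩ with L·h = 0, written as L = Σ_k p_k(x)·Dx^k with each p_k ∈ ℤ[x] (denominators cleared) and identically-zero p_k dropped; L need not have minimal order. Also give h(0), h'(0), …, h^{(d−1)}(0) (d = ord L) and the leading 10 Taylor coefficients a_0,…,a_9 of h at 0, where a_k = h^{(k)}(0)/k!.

L = -1 + (1 + 4·x + 3·x^2)·Dx  (order 1).
h: a_k = -3, -3, 9/2, -15/2, 111/8, -225/8, 981/16, -2259/16, 43335/128, -107097/128, …
ICs: h(0) = -3.

f: a_k = -3, -3, 3/2, -3/2, 15/8, -21/8, 63/16, -99/16, 1287/128, -2145/128, …
Substitute x→r, Dx→(1/r')Dx; clear ⇒ L₀.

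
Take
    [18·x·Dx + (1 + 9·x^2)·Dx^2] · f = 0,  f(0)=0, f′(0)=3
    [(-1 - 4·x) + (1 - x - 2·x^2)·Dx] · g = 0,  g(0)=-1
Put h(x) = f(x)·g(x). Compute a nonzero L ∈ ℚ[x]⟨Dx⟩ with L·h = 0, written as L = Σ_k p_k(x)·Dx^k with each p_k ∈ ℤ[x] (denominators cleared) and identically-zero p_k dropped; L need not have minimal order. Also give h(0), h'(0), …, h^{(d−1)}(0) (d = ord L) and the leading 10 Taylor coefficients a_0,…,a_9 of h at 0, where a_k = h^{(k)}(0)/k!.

L = (4 + 18·x + 108·x^2) + (2 - 10·x + 36·x^2 + 108·x^3)·Dx + (-1 + x - 7·x^2 + 9·x^3 + 18·x^4)·Dx^2  (order 2).
h: a_k = 0, -3, -3, 0, -6, -273/5, -333/5, 4782/35, 24/7, -66861/35, …
ICs: h(0) = 0, h′(0) = -3.

f: a_k = 0, 3, 0, -9, 0, 243/5, 0, -2187/7, 0, 2187, …
g: a_k = -1, -1, -3, -5, -11, -21, -43, -85, -171, -341, …
Sym-product of L_f,L_g gives L₀ (≤ ord 2).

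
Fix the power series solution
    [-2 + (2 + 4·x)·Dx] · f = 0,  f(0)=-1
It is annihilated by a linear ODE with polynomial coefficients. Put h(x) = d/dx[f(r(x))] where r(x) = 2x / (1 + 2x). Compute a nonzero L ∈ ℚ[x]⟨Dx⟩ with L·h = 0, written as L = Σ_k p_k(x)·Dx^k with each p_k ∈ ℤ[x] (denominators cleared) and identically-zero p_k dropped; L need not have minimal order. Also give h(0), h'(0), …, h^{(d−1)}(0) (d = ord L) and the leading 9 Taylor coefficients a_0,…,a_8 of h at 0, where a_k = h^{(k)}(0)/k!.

f: a_k = -1, -1, 1/2, -1/2, 5/8, -7/8, 21/16, -33/16, 429/128, …
f∘r: x↦r, Dx↦Dx/r' in L_f ⇒ L₀.
h₀' ⇒ L via d/dx closure of L₀.
L = (-6 - 24·x) + (-1 - 8·x - 12·x^2)·Dx  (order 1).
h: a_k = -2, 12, -60, 296, -1500, 7848, -42168, 231120, -1285164, …
ICs: h(0) = -2.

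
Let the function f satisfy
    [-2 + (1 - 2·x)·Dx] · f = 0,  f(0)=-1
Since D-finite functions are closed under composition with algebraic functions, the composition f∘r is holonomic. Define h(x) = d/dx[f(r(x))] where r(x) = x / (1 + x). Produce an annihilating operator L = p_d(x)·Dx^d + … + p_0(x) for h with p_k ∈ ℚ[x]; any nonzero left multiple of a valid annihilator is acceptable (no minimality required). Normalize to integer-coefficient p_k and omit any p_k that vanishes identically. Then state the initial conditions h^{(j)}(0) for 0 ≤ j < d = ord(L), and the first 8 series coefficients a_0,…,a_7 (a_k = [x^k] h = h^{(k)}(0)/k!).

L = 2 + (-1 + x)·Dx  (order 1).
h: a_k = -2, -4, -6, -8, -10, -12, -14, -16, …
ICs: h(0) = -2.

f: a_k = -1, -2, -4, -8, -16, -32, -64, -128, …
h₀=f(r): pull back L_f along r ⇒ L₀.
h=h₀': d/dx-closure on L₀ ⇒ L.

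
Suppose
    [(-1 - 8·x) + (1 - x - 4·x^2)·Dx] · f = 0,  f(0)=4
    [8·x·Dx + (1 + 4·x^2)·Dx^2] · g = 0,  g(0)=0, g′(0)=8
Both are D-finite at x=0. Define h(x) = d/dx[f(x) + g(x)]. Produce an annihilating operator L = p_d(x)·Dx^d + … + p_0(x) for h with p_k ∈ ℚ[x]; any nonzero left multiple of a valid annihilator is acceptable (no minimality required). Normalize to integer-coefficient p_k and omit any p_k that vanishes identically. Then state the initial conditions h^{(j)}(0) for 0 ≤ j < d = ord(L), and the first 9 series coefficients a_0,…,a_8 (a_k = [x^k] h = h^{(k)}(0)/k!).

L = (-40 + 160·x + 2272·x^2 + 4608·x^3 + 16896·x^4 + 6144·x^6) + (31 + 264·x + 364·x^2 + 2208·x^3 + 4160·x^4 + 12800·x^5 + 768·x^6 + 6144·x^7)·Dx + (-5 - 11·x - 80·x^2 + 116·x^3 + 80·x^4 + 704·x^5 + 1536·x^6 + 256·x^7 + 1024·x^8)·Dx^2  (order 2).
h: a_k = 12, 40, 76, 464, 1428, 4344, 11836, 37280, 107492, …
ICs: h(0) = 12, h′(0) = 40.

f: a_k = 4, 4, 20, 36, 116, 260, 724, 1764, 4660, …
g: a_k = 0, 8, 0, -32/3, 0, 128/5, 0, -512/7, 0, …
f+g: L₀ = lclm(L_f,L_g), ord ≤ 1+2.
h₀' ⇒ L via d/dx closure of L₀.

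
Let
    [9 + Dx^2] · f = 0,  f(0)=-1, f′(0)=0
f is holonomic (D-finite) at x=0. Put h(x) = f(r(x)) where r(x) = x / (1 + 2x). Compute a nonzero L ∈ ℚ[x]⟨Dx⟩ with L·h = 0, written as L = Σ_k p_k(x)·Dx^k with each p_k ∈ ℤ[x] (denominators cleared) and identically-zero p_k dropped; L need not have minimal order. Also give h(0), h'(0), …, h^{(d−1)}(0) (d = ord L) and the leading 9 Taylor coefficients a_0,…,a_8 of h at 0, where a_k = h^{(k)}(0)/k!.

L = 9 + (4 + 24·x + 48·x^2 + 32·x^3)·Dx + (1 + 8·x + 24·x^2 + 32·x^3 + 16·x^4)·Dx^2  (order 2).
h: a_k = -1, 0, 9/2, -18, 405/8, -117, 18081/80, -6723/20, 188955/896, …
ICs: h(0) = -1, h′(0) = 0.

f: a_k = -1, 0, 9/2, 0, -27/8, 0, 81/80, 0, -729/4480, …
L₀ from L_f via x↦r, Dx↦r'^{-1}Dx.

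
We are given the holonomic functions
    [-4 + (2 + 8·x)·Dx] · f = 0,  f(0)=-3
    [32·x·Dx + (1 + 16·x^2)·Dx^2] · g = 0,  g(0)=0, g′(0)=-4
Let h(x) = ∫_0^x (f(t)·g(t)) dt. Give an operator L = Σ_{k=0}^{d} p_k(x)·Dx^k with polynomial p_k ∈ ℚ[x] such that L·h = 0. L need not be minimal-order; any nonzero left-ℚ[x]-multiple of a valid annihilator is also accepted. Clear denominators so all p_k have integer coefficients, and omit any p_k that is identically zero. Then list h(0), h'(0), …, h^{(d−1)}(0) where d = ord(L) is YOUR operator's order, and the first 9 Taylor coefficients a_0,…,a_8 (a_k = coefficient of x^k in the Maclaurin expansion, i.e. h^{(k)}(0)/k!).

f: a_k = -3, -6, 6, -12, 30, -84, 252, -792, 2574, …
g: a_k = 0, -4, 0, 64/3, 0, -1024/5, 0, 16384/7, 0, …
Sym-product of L_f,L_g gives L₀ (≤ ord 2).
Integrate: L := L₀·Dx.
L = (12 - 64·x - 64·x^2)·Dx + (-4 + 16·x + 192·x^2 + 256·x^3)·Dx^2 + (1 + 8·x + 32·x^2 + 128·x^3 + 256·x^4)·Dx^3  (order 3).
h: a_k = 0, 0, 6, 8, -22, -16, 1556/15, 6544/35, -37706/35, …
ICs: h(0) = 0, h′(0) = 0, h′′(0) = 12.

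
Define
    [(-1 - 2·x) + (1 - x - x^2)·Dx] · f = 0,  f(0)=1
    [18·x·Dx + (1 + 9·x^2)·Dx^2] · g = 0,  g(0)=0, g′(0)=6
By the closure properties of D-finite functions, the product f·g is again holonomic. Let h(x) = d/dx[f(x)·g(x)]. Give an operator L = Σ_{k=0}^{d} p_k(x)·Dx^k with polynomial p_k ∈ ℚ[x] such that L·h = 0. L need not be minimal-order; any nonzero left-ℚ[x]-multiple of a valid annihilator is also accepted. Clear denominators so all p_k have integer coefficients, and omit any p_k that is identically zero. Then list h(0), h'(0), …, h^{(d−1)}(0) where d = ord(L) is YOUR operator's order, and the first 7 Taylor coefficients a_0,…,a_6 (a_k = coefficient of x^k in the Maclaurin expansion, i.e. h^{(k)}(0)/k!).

f: a_k = 1, 1, 2, 3, 5, 8, 13, …
g: a_k = 0, 6, 0, -18, 0, 486/5, 0, …
h₀=f·g: eliminate ⇒ L₀, order ≤ 1·2.
Differentiate: ansatz ord ≤ ord L₀ ⇒ L.
L = (-30 + 1134·x^2 + 1944·x^3 + 2916·x^4) + (12 + 42·x - 108·x^2 + 198·x^3 + 1944·x^4 + 1944·x^5)·Dx + (-1 - 8·x - 26·x^2 - 36·x^3 - 126·x^4 + 324·x^5 + 243·x^6)·Dx^2  (order 2).
h: a_k = 6, 12, -18, 0, 456, 2736/5, -15486/5, …
ICs: h(0) = 6, h′(0) = 12.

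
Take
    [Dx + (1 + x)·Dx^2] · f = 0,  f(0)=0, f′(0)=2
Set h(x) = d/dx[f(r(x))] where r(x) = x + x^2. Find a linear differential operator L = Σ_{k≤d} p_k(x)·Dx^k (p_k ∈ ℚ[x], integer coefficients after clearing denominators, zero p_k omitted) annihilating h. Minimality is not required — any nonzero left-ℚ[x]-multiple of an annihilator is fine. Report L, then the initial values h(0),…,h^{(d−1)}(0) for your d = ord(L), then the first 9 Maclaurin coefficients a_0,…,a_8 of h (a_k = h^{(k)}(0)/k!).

f: a_k = 0, 2, -1, 2/3, -1/2, 2/5, -1/3, 2/7, -1/4, …
f∘r: x↦r, Dx↦Dx/r' in L_f ⇒ L₀.
h=h₀': d/dx-closure on L₀ ⇒ L.
L = (-1 + 2·x + 2·x^2) + (1 + 3·x + 3·x^2 + 2·x^3)·Dx  (order 1).
h: a_k = 2, 2, -4, 2, 2, -4, 2, 2, -4, …
ICs: h(0) = 2.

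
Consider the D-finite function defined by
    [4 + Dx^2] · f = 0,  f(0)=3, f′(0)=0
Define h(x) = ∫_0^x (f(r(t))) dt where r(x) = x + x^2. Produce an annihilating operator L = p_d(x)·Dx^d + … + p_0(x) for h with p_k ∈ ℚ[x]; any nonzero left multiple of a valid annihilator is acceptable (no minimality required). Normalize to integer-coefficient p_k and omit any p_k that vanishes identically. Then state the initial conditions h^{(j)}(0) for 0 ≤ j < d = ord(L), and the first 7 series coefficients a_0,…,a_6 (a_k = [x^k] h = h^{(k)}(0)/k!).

L = (4 + 24·x + 48·x^2 + 32·x^3)·Dx - 2·Dx^2 + (1 + 2·x)·Dx^3  (order 3).
h: a_k = 0, 3, 0, -2, -3, -4/5, 4/3, …
ICs: h(0) = 0, h′(0) = 3, h′′(0) = 0.

f: a_k = 3, 0, -6, 0, 2, 0, -4/15, …
f∘r: x↦r, Dx↦Dx/r' in L_f ⇒ L₀.
h=∫h₀ ⇒ L = L₀·Dx.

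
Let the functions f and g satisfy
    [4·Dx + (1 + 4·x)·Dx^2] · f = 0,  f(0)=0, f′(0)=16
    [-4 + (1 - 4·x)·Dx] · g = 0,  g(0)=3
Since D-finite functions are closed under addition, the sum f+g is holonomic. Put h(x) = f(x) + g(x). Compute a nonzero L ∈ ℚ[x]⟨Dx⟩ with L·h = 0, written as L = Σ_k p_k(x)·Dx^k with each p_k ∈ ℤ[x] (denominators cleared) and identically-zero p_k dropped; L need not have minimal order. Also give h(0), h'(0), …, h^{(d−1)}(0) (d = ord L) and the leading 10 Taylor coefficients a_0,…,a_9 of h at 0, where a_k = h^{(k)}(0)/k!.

f: a_k = 0, 16, -32, 256/3, -256, 4096/5, -8192/3, 65536/7, -32768, 1048576/9, …
g: a_k = 3, 12, 48, 192, 768, 3072, 12288, 49152, 196608, 786432, …
L₀ := lclm(L_f,L_g); ord L₀ ≤ 2+1.
L = (-160 - 128·x)·Dx + (-16 - 256·x - 256·x^2)·Dx^2 + (3 + 4·x - 48·x^2 - 64·x^3)·Dx^3  (order 3).
h: a_k = 3, 28, 16, 832/3, 512, 19456/5, 28672/3, 409600/7, 163840, 8126464/9, …
ICs: h(0) = 3, h′(0) = 28, h′′(0) = 32.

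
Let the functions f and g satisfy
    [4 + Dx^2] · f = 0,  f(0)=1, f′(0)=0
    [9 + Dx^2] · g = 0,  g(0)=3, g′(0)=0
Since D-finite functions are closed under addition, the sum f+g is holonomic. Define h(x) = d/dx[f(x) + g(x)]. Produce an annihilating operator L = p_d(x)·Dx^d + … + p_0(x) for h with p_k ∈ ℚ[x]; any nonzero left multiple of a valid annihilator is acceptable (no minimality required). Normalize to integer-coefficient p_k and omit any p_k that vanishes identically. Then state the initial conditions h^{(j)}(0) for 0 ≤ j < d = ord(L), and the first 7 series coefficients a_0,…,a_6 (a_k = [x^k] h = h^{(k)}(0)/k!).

L = 36 + 13·Dx^2 + Dx^4  (order 4).
h: a_k = 0, -31, 0, 259/6, 0, -2251/120, 0, …
ICs: h(0) = 0, h′(0) = -31, h′′(0) = 0, h′′′(0) = 259.

f: a_k = 1, 0, -2, 0, 2/3, 0, -4/45, …
g: a_k = 3, 0, -27/2, 0, 81/8, 0, -243/80, …
Weyl lclm of L_f,L_g ⇒ L₀ (ord ≤ 4).
Differentiate: ansatz ord ≤ ord L₀ ⇒ L.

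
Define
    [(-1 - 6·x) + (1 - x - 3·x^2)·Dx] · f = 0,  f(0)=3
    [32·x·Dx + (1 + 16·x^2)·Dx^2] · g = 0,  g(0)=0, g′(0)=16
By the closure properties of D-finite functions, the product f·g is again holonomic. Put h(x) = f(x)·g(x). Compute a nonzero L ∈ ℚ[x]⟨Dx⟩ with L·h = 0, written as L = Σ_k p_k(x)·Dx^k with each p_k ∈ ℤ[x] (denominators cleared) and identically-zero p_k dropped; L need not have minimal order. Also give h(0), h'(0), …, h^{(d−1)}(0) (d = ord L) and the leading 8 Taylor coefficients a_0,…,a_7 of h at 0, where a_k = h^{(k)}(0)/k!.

L = (6 + 32·x + 288·x^2) + (2 - 20·x + 64·x^2 + 288·x^3)·Dx + (-1 + x - 13·x^2 + 16·x^3 + 48·x^4)·Dx^2  (order 2).
h: a_k = 0, 48, 48, -64, 80, 11728/5, 12928/5, -646256/35, …
ICs: h(0) = 0, h′(0) = 48.

f: a_k = 3, 3, 12, 21, 57, 120, 291, 651, …
g: a_k = 0, 16, 0, -256/3, 0, 4096/5, 0, -65536/7, …
Sym-product of L_f,L_g gives L₀ (≤ ord 2).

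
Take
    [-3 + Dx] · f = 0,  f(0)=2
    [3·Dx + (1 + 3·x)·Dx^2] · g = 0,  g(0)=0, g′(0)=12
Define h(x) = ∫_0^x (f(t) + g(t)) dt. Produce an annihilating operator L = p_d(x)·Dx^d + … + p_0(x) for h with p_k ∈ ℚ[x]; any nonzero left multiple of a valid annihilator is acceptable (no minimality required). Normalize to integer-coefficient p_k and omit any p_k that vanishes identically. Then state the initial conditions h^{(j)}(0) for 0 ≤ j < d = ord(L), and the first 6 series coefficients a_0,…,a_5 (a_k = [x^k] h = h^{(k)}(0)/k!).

f: a_k = 2, 6, 9, 9, 27/4, 81/20, …
g: a_k = 0, 12, -18, 36, -81, 972/5, …
h₀=f+g: left-lcm gives L₀, ord ≤ 3.
h=∫₀ˣh₀: take L = L₀·Dx.
L = (-27 - 27·x)·Dx^2 + (3 - 18·x - 27·x^2)·Dx^3 + (2 + 9·x + 9·x^2)·Dx^4  (order 4).
h: a_k = 0, 2, 9, -3, 45/4, -297/20, …
ICs: h(0) = 0, h′(0) = 2, h′′(0) = 18, h′′′(0) = -18.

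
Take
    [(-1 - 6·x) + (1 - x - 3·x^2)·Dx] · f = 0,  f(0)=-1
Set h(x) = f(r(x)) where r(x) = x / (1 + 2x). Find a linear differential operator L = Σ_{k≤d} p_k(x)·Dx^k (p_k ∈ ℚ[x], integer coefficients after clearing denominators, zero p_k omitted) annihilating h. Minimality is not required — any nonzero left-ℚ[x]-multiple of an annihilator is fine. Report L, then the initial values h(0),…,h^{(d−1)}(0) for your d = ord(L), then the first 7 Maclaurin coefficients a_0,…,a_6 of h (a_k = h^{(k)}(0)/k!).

L = (1 + 8·x) + (-1 - 5·x - 5·x^2 + 2·x^3)·Dx  (order 1).
h: a_k = -1, -1, -2, 5, -17, 56, -185, …
ICs: h(0) = -1.

f: a_k = -1, -1, -4, -7, -19, -40, -97, …
Change of var in L_f (x↦r) gives L₀.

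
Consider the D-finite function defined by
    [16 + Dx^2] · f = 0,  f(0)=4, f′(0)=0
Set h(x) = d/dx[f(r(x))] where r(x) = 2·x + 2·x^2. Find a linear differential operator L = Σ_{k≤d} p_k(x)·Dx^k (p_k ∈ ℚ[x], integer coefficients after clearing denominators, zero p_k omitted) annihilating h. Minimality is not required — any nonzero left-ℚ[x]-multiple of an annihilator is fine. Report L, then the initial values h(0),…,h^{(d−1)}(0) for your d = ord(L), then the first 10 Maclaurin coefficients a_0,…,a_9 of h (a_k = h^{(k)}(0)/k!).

L = (76 + 512·x + 1536·x^2 + 2048·x^3 + 1024·x^4) + (-6 - 12·x)·Dx + (1 + 4·x + 4·x^2)·Dx^2  (order 2).
h: a_k = 0, -256, -768, 6656/3, 40960/3, 237568/15, -630784/15, -49135616/315, -4980736/35, 668336128/2835, …
ICs: h(0) = 0, h′(0) = -256.

f: a_k = 4, 0, -32, 0, 128/3, 0, -1024/45, 0, 2048/315, 0, …
f∘r: x↦r, Dx↦Dx/r' in L_f ⇒ L₀.
Derive L from L₀ (diff closure).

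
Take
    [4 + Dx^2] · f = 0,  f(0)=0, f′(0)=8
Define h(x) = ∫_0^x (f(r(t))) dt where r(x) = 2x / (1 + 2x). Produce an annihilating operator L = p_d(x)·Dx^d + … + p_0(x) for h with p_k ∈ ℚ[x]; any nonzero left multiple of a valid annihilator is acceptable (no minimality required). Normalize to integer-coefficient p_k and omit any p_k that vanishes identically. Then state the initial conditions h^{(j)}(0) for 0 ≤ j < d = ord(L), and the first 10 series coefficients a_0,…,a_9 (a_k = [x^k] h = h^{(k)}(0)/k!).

L = 16·Dx + (4 + 24·x + 48·x^2 + 32·x^3)·Dx^2 + (1 + 8·x + 24·x^2 + 32·x^3 + 16·x^4)·Dx^3  (order 3).
h: a_k = 0, 0, 8, -32/3, 16/3, 128/5, -5504/45, 2560/7, -282752/315, 776192/405, …
ICs: h(0) = 0, h′(0) = 0, h′′(0) = 16.

f: a_k = 0, 8, 0, -16/3, 0, 16/15, 0, -32/315, 0, 16/2835, …
f∘r: x↦r, Dx↦Dx/r' in L_f ⇒ L₀.
∫: right-multiply L₀ by Dx.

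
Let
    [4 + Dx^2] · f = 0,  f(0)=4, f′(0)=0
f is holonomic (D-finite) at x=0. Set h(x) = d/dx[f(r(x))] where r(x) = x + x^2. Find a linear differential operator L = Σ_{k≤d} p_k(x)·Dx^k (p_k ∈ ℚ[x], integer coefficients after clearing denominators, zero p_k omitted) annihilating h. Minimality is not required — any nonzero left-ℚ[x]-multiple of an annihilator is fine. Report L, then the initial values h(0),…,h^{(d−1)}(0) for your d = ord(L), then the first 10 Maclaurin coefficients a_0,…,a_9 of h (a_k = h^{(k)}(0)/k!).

L = (16 + 32·x + 96·x^2 + 128·x^3 + 64·x^4) + (-6 - 12·x)·Dx + (1 + 4·x + 4·x^2)·Dx^2  (order 2).
h: a_k = 0, -16, -48, -64/3, 160/3, 1408/15, 896/15, -6656/315, -2176/35, -131072/2835, …
ICs: h(0) = 0, h′(0) = -16.

f: a_k = 4, 0, -8, 0, 8/3, 0, -16/45, 0, 8/315, 0, …
f∘r: x↦r, Dx↦Dx/r' in L_f ⇒ L₀.
h₀' ⇒ L via d/dx closure of L₀.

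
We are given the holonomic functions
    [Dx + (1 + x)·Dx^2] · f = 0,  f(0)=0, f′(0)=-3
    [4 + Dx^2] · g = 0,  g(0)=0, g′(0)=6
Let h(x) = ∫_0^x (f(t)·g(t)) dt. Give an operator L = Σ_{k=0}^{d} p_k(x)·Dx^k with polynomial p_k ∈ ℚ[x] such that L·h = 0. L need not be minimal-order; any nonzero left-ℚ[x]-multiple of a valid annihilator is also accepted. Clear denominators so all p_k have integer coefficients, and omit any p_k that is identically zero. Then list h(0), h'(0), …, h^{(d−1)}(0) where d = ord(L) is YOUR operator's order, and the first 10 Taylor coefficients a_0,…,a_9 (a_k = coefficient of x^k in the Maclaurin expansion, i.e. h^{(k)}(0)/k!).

L = (168 + 864·x + 1456·x^2 + 1024·x^3 + 256·x^4)·Dx + (112 + 368·x + 384·x^2 + 128·x^3)·Dx^2 + (102 + 464·x + 744·x^2 + 512·x^3 + 128·x^4)·Dx^3 + (28 + 92·x + 96·x^2 + 32·x^3)·Dx^4 + (15 + 62·x + 95·x^2 + 64·x^3 + 16·x^4)·Dx^5  (order 5).
h: a_k = 0, 0, 0, -6, 9/4, 6/5, -1/4, -2/7, 3/20, -26/315, …
ICs: h(0) = 0, h′(0) = 0, h′′(0) = 0, h′′′(0) = -36, h′′′′(0) = 54.

f: a_k = 0, -3, 3/2, -1, 3/4, -3/5, 1/2, -3/7, 3/8, -1/3, …
g: a_k = 0, 6, 0, -4, 0, 4/5, 0, -8/105, 0, 4/945, …
h₀=f·g: eliminate ⇒ L₀, order ≤ 2·2.
Integrate: L := L₀·Dx.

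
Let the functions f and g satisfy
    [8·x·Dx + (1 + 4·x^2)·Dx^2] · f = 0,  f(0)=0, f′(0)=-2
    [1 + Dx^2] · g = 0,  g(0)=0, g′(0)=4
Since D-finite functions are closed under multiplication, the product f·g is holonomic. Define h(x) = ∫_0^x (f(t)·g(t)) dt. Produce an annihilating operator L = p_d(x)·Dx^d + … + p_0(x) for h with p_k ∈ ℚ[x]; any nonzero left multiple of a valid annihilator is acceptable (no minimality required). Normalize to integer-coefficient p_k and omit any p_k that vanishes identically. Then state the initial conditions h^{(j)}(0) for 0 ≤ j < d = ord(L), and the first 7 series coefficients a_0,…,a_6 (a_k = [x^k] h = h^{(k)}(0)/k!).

f: a_k = 0, -2, 0, 8/3, 0, -32/5, 0, …
g: a_k = 0, 4, 0, -2/3, 0, 1/30, 0, …
Sym-product of L_f,L_g gives L₀ (≤ ord 4).
h=∫h₀ ⇒ L = L₀·Dx.
L = (85 + 944·x^2 + 416·x^4 + 256·x^6 + 256·x^8)·Dx + (144·x + 704·x^3 + 768·x^5 + 1024·x^7)·Dx^2 + (90 + 992·x^2 + 576·x^4 + 512·x^6 + 512·x^8)·Dx^3 + (144·x + 704·x^3 + 768·x^5 + 1024·x^7)·Dx^4 + (5 + 48·x^2 + 160·x^4 + 256·x^6 + 256·x^8)·Dx^5  (order 5).
h: a_k = 0, 0, 0, -8/3, 0, 12/5, 0, …
ICs: h(0) = 0, h′(0) = 0, h′′(0) = 0, h′′′(0) = -16, h′′′′(0) = 0.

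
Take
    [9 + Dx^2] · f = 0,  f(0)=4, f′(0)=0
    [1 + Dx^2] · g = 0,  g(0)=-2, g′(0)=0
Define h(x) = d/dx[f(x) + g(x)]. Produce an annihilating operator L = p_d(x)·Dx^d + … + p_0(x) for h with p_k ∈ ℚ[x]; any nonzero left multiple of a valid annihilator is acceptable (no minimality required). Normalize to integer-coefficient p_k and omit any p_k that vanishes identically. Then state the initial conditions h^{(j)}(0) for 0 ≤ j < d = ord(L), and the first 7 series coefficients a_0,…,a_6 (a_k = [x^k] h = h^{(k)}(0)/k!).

f: a_k = 4, 0, -18, 0, 27/2, 0, -81/20, …
g: a_k = -2, 0, 1, 0, -1/12, 0, 1/360, …
Sum ⇒ L₀ = lclm(L_f,L_g) in ℚ(x)⟨Dx⟩.
h=h₀': d/dx-closure on L₀ ⇒ L.
L = 9 + 10·Dx^2 + Dx^4  (order 4).
h: a_k = 0, -34, 0, 161/3, 0, -1457/60, 0, …
ICs: h(0) = 0, h′(0) = -34, h′′(0) = 0, h′′′(0) = 322.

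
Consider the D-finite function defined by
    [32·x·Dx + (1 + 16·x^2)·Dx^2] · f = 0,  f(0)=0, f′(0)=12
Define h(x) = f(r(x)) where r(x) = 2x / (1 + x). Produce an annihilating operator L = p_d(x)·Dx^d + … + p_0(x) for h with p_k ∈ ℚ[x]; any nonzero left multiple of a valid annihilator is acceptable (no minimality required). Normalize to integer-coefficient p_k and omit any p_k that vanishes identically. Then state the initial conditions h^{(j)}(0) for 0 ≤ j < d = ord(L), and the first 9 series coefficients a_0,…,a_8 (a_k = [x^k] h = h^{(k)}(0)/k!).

L = (2 + 130·x)·Dx + (1 + 2·x + 65·x^2)·Dx^2  (order 2).
h: a_k = 0, 24, -24, -488, 1512, 83064/5, -93208, -4280664/7, 5614056, …
ICs: h(0) = 0, h′(0) = 24.

f: a_k = 0, 12, 0, -64, 0, 3072/5, 0, -49152/7, 0, …
h₀=f(r): pull back L_f along r ⇒ L₀.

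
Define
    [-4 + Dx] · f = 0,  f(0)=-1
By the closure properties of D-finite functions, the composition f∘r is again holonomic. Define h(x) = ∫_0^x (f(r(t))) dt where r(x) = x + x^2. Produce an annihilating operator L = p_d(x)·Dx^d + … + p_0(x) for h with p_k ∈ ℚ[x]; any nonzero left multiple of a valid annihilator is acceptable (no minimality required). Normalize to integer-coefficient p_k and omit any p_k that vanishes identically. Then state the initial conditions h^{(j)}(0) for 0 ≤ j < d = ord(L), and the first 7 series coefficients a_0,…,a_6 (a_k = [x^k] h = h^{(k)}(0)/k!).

f: a_k = -1, -4, -8, -32/3, -32/3, -128/15, -256/45, …
Change of var in L_f (x↦r) gives L₀.
Integrate: L := L₀·Dx.
L = (-4 - 8·x)·Dx + Dx^2  (order 2).
h: a_k = 0, -1, -2, -4, -20/3, -152/15, -208/15, …
ICs: h(0) = 0, h′(0) = -1.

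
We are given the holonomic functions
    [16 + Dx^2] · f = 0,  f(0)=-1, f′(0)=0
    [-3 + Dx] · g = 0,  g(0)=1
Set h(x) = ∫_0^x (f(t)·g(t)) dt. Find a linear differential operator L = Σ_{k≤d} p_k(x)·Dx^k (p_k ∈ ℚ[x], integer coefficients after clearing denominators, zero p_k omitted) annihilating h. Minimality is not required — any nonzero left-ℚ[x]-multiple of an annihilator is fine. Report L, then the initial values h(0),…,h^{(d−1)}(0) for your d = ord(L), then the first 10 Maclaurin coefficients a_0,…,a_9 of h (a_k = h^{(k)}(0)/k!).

f: a_k = -1, 0, 8, 0, -32/3, 0, 256/45, 0, -512/315, 0, …
g: a_k = 1, 3, 9/2, 9/2, 27/8, 81/40, 81/80, 243/560, 729/4480, 243/4480, …
L₀ := L_f ⊗_s L_g (sym. prod.), ord ≤ 2.
∫: right-multiply L₀ by Dx.
L = 25·Dx - 6·Dx^2 + Dx^3  (order 3).
h: a_k = 0, -1, -3/2, 7/6, 39/8, 527/120, 79/240, -1679/720, -25481/13440, -164833/362880, …
ICs: h(0) = 0, h′(0) = -1, h′′(0) = -3.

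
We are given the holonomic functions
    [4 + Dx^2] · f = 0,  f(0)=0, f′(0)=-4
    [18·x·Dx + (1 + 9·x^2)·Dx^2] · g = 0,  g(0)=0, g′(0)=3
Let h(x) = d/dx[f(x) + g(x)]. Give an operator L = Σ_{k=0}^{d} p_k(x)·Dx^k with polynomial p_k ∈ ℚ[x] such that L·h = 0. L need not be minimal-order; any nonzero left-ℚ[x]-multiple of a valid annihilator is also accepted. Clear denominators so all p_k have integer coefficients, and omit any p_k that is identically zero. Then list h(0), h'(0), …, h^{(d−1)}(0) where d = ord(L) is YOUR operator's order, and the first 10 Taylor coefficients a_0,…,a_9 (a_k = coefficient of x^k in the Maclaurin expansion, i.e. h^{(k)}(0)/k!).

L = (-3744·x + 37584·x^3 + 11664·x^5) + (-28 + 864·x^2 + 10692·x^4 + 5832·x^6)·Dx + (-936·x + 9396·x^3 + 2916·x^5)·Dx^2 + (-7 + 216·x^2 + 2673·x^4 + 1458·x^6)·Dx^3  (order 3).
h: a_k = -1, 0, -19, 0, 721/3, 0, -98399/45, 0, 6200137/315, 0, …
ICs: h(0) = -1, h′(0) = 0, h′′(0) = -38.

f: a_k = 0, -4, 0, 8/3, 0, -8/15, 0, 16/315, 0, -8/2835, …
g: a_k = 0, 3, 0, -9, 0, 243/5, 0, -2187/7, 0, 2187, …
f+g: L₀ = lclm(L_f,L_g), ord ≤ 2+2.
h=h₀': d/dx-closure on L₀ ⇒ L.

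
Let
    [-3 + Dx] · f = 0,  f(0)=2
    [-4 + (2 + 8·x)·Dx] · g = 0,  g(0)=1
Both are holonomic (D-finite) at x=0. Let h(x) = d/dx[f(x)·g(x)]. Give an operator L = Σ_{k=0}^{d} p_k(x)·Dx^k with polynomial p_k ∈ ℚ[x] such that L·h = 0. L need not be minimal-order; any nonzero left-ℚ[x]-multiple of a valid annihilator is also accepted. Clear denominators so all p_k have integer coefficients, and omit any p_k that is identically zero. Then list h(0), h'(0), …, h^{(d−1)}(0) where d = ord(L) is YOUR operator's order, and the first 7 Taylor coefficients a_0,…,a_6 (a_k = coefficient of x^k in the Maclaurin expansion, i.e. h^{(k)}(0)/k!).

L = (17 + 120·x + 144·x^2) + (-5 - 32·x - 48·x^2)·Dx  (order 1).
h: a_k = 10, 34, 69, 43, 631/4, -1377/4, 58749/40, …
ICs: h(0) = 10.

f: a_k = 2, 6, 9, 9, 27/4, 81/20, 81/40, …
g: a_k = 1, 2, -2, 4, -10, 28, -84, …
Product ⇒ symmetric product L₀, ord ≤ 1.
h₀' ⇒ L via d/dx closure of L₀.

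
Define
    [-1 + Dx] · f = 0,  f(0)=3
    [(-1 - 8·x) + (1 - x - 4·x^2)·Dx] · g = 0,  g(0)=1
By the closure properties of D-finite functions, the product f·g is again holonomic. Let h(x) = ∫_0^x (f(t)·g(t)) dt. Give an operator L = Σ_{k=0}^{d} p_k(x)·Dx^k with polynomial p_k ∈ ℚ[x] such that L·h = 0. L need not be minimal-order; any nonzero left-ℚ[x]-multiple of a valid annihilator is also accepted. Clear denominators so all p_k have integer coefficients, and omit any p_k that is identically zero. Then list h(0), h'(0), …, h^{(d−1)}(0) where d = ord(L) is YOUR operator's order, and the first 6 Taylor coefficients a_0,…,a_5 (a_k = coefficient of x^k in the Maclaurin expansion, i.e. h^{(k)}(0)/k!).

f: a_k = 3, 3, 3/2, 1/2, 1/8, 1/40, …
g: a_k = 1, 1, 5, 9, 29, 65, …
L₀ := L_f ⊗_s L_g (sym. prod.), ord ≤ 1.
h=∫h₀ ⇒ L = L₀·Dx.
L = (2 + 7·x - 4·x^2)·Dx + (-1 + x + 4·x^2)·Dx^2  (order 2).
h: a_k = 0, 3, 3, 13/2, 11, 977/40, …
ICs: h(0) = 0, h′(0) = 3.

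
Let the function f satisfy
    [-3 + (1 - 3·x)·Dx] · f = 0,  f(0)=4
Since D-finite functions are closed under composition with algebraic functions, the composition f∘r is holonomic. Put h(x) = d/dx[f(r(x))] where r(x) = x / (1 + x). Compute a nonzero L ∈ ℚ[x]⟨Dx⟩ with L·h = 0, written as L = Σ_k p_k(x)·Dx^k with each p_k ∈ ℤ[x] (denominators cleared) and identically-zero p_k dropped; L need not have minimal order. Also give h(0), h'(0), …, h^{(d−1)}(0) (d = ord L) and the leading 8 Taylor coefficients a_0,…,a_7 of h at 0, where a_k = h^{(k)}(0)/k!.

f: a_k = 4, 12, 36, 108, 324, 972, 2916, 8748, …
L₀ from L_f via x↦r, Dx↦r'^{-1}Dx.
Differentiate: ansatz ord ≤ ord L₀ ⇒ L.
L = 4 + (-1 + 2·x)·Dx  (order 1).
h: a_k = 12, 48, 144, 384, 960, 2304, 5376, 12288, …
ICs: h(0) = 12.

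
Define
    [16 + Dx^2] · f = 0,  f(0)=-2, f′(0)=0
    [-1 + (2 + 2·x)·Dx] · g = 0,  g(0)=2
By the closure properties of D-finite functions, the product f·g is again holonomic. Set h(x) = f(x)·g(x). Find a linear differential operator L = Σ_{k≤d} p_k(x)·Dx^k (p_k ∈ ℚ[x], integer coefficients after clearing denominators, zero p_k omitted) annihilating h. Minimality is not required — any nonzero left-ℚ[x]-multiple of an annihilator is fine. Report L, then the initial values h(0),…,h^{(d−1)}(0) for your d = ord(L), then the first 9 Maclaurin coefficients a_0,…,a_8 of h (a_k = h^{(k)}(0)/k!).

L = (67 + 128·x + 64·x^2) + (-4 - 4·x)·Dx + (4 + 8·x + 4·x^2)·Dx^2  (order 2).
h: a_k = -4, -2, 65/2, 63/4, -4465/96, -3733/192, 310129/11520, 219379/23040, -21374753/2580480, …
ICs: h(0) = -4, h′(0) = -2.

f: a_k = -2, 0, 16, 0, -64/3, 0, 512/45, 0, -1024/315, …
g: a_k = 2, 1, -1/4, 1/8, -5/64, 7/128, -21/512, 33/1024, -429/16384, …
L₀ := L_f ⊗_s L_g (sym. prod.), ord ≤ 2.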